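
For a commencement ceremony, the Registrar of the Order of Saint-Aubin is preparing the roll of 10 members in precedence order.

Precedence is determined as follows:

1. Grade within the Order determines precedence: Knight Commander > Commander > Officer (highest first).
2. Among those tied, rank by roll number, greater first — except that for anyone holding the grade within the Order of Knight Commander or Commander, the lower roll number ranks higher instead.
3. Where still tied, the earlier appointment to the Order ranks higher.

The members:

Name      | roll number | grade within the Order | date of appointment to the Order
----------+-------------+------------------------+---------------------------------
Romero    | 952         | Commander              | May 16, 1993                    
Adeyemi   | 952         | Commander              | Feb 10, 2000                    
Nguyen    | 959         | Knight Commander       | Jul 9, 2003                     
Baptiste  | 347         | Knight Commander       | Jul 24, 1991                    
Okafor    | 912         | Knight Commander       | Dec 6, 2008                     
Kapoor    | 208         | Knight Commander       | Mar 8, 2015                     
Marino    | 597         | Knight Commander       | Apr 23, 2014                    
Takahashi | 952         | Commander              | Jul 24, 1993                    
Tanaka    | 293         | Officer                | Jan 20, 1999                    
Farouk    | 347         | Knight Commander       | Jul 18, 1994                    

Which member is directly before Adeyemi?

By grade within the Order: Kapoor, Baptiste, Farouk, Marino, Okafor and Nguyen (Knight Commander); then Romero, Takahashi and Adeyemi (Commander); then Tanaka (Officer).
Among Kapoor, Baptiste, Farouk, Marino, Okafor and Nguyen, by roll number (lower first) (reversed rule for this group): Kapoor (208) before Baptiste and Farouk (347) before Marino (597) before Okafor (912) before Nguyen (959).
Among Baptiste and Farouk, by date of appointment to the Order (earlier first): Baptiste (Jul 24, 1991) before Farouk (Jul 18, 1994).
Romero, Takahashi and Adeyemi all have roll number 952, so the next rule applies.
Among Romero, Takahashi and Adeyemi, by date of appointment to the Order (earlier first): Romero (May 16, 1993) before Takahashi (Jul 24, 1993) before Adeyemi (Feb 10, 2000).
Order: Kapoor, Baptiste, Farouk, Marino, Okafor, Nguyen, Romero, Takahashi, Adeyemi, Tanaka.

Takahashi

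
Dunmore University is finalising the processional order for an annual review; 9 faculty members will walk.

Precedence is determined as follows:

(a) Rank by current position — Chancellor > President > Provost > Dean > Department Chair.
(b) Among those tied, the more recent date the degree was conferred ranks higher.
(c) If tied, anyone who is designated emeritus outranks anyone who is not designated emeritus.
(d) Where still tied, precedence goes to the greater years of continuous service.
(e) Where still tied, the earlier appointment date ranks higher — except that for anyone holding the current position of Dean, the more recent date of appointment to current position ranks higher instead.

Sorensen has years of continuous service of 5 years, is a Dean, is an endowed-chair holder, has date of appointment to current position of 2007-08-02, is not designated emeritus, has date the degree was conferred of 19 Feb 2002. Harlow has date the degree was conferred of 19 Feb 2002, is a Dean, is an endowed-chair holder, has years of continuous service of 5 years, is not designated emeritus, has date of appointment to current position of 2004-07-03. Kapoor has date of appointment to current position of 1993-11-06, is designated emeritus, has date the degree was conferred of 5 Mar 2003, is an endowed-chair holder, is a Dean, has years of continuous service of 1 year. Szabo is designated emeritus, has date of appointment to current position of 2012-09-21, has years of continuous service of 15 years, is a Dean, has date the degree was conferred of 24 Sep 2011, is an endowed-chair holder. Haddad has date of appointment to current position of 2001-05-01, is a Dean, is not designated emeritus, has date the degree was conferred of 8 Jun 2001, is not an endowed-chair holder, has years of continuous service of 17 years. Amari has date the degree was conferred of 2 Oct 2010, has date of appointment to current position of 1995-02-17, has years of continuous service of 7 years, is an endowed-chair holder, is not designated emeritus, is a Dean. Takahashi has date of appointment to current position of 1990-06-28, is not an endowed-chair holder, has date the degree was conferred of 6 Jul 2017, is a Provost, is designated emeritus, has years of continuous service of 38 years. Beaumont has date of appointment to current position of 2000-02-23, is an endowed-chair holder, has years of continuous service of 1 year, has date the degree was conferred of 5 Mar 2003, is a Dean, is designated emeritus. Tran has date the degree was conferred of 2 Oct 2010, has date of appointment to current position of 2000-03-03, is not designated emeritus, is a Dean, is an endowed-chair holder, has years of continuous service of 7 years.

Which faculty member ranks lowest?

Haddad

By current position: Takahashi (Provost); then Szabo, Tran, Amari, Beaumont, Kapoor, Sorensen, Harlow and Haddad (Dean).
Among Szabo, Tran, Amari, Beaumont, Kapoor, Sorensen, Harlow and Haddad, by date the degree was conferred (later first): Szabo (24 Sep 2011) before Tran and Amari (2 Oct 2010) before Beaumont and Kapoor (5 Mar 2003) before Sorensen and Harlow (19 Feb 2002) before Haddad (8 Jun 2001).
Tran and Amari are each not designated emeritus, so the next rule applies.
Tran and Amari both have years of continuous service 7 years, so the next rule applies.
Among Tran and Amari, by date of appointment to current position (later first) (reversed rule for this group): Tran (2000-03-03) before Amari (1995-02-17).
Beaumont and Kapoor are each designated emeritus, so the next rule applies.
Beaumont and Kapoor both have years of continuous service 1 year, so the next rule applies.
Among Beaumont and Kapoor, by date of appointment to current position (later first) (reversed rule for this group): Beaumont (2000-02-23) before Kapoor (1993-11-06).
Sorensen and Harlow are each not designated emeritus, so the next rule applies.
Sorensen and Harlow both have years of continuous service 5 years, so the next rule applies.
Among Sorensen and Harlow, by date of appointment to current position (later first) (reversed rule for this group): Sorensen (2007-08-02) before Harlow (2004-07-03).
Order: Takahashi, Szabo, Tran, Amari, Beaumont, Kapoor, Sorensen, Harlow, Haddad.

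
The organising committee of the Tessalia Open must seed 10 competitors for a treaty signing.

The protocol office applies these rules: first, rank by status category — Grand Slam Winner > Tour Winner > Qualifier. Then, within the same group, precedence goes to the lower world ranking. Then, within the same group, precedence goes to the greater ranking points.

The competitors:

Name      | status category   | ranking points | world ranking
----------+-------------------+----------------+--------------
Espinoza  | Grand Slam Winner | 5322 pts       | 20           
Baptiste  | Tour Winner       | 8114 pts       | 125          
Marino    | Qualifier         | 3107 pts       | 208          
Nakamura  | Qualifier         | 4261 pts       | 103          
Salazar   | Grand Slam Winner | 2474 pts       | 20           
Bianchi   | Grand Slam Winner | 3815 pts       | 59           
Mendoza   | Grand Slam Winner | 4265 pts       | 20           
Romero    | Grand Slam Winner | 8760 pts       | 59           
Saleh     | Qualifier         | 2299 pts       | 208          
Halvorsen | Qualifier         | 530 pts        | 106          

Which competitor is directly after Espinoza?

By status category: Espinoza, Mendoza, Salazar, Romero and Bianchi (Grand Slam Winner); then Baptiste (Tour Winner); then Nakamura, Halvorsen, Marino and Saleh (Qualifier).
Among Espinoza, Mendoza, Salazar, Romero and Bianchi, by world ranking (lower first): Espinoza, Mendoza and Salazar (20) before Romero and Bianchi (59).
Among Espinoza, Mendoza and Salazar, by ranking points (higher first): Espinoza (5322 pts) before Mendoza (4265 pts) before Salazar (2474 pts).
Among Romero and Bianchi, by ranking points (higher first): Romero (8760 pts) before Bianchi (3815 pts).
Among Nakamura, Halvorsen, Marino and Saleh, by world ranking (lower first): Nakamura (103) before Halvorsen (106) before Marino and Saleh (208).
Among Marino and Saleh, by ranking points (higher first): Marino (3107 pts) before Saleh (2299 pts).
Order: Espinoza, Mendoza, Salazar, Romero, Bianchi, Baptiste, Nakamura, Halvorsen, Marino, Saleh.

Mendoza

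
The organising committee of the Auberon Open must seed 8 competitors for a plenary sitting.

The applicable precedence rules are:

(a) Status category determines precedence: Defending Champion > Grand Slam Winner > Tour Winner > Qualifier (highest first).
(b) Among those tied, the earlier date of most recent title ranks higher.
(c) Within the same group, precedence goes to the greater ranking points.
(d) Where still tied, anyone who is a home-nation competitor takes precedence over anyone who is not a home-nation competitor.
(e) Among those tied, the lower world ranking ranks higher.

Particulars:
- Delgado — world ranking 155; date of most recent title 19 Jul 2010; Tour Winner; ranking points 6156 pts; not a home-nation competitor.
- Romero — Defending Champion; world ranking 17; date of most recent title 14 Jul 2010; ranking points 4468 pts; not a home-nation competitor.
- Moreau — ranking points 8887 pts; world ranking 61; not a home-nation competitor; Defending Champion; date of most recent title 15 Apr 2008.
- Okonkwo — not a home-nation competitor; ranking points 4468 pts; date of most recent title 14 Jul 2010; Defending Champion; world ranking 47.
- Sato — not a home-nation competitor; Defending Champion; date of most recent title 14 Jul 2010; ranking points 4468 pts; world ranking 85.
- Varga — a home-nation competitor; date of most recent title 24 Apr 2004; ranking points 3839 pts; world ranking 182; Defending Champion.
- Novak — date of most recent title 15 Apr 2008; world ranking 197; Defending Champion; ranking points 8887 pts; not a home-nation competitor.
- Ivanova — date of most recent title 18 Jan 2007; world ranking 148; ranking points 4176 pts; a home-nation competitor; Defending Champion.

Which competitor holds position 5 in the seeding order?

By status category: Varga, Ivanova, Moreau, Novak, Romero, Okonkwo and Sato (Defending Champion); then Delgado (Tour Winner).
Among Varga, Ivanova, Moreau, Novak, Romero, Okonkwo and Sato, by date of most recent title (earlier first): Varga (24 Apr 2004) before Ivanova (18 Jan 2007) before Moreau and Novak (15 Apr 2008) before Romero, Okonkwo and Sato (14 Jul 2010).
Moreau and Novak both have ranking points 8887 pts, so the next rule applies.
Moreau and Novak are each not a home-nation competitor, so the next rule applies.
Among Moreau and Novak, by world ranking (lower first): Moreau (61) before Novak (197).
Romero, Okonkwo and Sato all have ranking points 4468 pts, so the next rule applies.
Romero, Okonkwo and Sato are each not a home-nation competitor, so the next rule applies.
Among Romero, Okonkwo and Sato, by world ranking (lower first): Romero (17) before Okonkwo (47) before Sato (85).
Order: Varga, Ivanova, Moreau, Novak, Romero, Okonkwo, Sato, Delgado.

Romero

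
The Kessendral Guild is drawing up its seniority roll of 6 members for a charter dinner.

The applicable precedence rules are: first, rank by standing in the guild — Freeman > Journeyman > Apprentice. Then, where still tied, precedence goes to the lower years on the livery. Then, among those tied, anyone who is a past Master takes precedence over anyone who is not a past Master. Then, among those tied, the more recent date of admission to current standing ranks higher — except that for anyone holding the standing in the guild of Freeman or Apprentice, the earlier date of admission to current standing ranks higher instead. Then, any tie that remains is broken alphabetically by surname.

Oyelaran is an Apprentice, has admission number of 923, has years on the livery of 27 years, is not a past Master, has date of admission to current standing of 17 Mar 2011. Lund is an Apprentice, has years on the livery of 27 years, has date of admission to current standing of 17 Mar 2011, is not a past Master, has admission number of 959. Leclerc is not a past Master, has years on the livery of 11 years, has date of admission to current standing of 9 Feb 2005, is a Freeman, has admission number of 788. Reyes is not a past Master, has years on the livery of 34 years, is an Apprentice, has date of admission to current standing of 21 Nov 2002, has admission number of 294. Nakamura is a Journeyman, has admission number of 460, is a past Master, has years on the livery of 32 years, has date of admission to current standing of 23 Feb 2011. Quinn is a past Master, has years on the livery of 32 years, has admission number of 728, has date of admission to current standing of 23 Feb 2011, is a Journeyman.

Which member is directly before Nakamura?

Leclerc

By standing in the guild: Leclerc (Freeman); then Nakamura and Quinn (Journeyman); then Lund, Oyelaran and Reyes (Apprentice).
Nakamura and Quinn both have years on the livery 32 years, so the next rule applies.
Nakamura and Quinn are each a past Master, so the next rule applies.
Nakamura and Quinn both have date of admission to current standing 23 Feb 2011, so the next rule applies.
Among Nakamura and Quinn, alphabetically by surname: Nakamura before Quinn.
Among Lund, Oyelaran and Reyes, by years on the livery (lower first): Lund and Oyelaran (27 years) before Reyes (34 years).
Lund and Oyelaran are each not a past Master, so the next rule applies.
Lund and Oyelaran both have date of admission to current standing 17 Mar 2011, so the next rule applies.
Among Lund and Oyelaran, alphabetically by surname: Lund before Oyelaran.
Order: Leclerc, Nakamura, Quinn, Lund, Oyelaran, Reyes.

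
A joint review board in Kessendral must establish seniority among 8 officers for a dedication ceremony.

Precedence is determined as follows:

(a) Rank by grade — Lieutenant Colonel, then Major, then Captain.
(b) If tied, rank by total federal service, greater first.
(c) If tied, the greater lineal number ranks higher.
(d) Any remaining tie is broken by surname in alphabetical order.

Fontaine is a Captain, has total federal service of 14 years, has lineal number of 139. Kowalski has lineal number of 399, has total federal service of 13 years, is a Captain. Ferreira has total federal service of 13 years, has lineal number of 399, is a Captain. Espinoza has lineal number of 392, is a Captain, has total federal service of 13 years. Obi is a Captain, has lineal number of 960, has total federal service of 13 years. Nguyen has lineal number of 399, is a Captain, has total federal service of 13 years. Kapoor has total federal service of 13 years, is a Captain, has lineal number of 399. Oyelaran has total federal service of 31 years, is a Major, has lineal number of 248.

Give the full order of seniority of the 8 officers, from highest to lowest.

By grade: Oyelaran (Major); then Fontaine, Obi, Ferreira, Kapoor, Kowalski, Nguyen and Espinoza (Captain).
Among Fontaine, Obi, Ferreira, Kapoor, Kowalski, Nguyen and Espinoza, by total federal service (higher first): Fontaine (14 years) before Obi, Ferreira, Kapoor, Kowalski, Nguyen and Espinoza (13 years).
Among Obi, Ferreira, Kapoor, Kowalski, Nguyen and Espinoza, by lineal number (higher first): Obi (960) before Ferreira, Kapoor, Kowalski and Nguyen (399) before Espinoza (392).
Among Ferreira, Kapoor, Kowalski and Nguyen, alphabetically by surname: Ferreira before Kapoor before Kowalski before Nguyen.
Full order: Oyelaran, Fontaine, Obi, Ferreira, Kapoor, Kowalski, Nguyen, Espinoza.

Oyelaran, Fontaine, Obi, Ferreira, Kapoor, Kowalski, Nguyen, Espinoza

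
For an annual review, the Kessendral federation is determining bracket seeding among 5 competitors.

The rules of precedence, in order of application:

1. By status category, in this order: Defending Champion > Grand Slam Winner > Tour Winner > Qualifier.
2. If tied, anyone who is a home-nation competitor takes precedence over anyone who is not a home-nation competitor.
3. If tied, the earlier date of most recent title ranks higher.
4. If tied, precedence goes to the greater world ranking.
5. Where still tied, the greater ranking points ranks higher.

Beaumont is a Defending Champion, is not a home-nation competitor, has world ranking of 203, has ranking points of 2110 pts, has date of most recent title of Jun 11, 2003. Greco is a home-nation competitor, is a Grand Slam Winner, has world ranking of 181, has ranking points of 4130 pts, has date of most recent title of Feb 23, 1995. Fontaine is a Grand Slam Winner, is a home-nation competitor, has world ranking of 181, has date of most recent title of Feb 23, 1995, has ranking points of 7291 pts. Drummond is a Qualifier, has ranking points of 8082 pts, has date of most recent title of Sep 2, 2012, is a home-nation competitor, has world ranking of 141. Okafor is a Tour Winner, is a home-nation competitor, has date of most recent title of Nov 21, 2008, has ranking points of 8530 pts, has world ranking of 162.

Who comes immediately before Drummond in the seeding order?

By status category: Beaumont (Defending Champion); then Fontaine and Greco (Grand Slam Winner); then Okafor (Tour Winner); then Drummond (Qualifier).
Fontaine and Greco are each a home-nation competitor, so the next rule applies.
Fontaine and Greco both have date of most recent title Feb 23, 1995, so the next rule applies.
Fontaine and Greco both have world ranking 181, so the next rule applies.
Among Fontaine and Greco, by ranking points (higher first): Fontaine (7291 pts) before Greco (4130 pts).
Order: Beaumont, Fontaine, Greco, Okafor, Drummond.

Okafor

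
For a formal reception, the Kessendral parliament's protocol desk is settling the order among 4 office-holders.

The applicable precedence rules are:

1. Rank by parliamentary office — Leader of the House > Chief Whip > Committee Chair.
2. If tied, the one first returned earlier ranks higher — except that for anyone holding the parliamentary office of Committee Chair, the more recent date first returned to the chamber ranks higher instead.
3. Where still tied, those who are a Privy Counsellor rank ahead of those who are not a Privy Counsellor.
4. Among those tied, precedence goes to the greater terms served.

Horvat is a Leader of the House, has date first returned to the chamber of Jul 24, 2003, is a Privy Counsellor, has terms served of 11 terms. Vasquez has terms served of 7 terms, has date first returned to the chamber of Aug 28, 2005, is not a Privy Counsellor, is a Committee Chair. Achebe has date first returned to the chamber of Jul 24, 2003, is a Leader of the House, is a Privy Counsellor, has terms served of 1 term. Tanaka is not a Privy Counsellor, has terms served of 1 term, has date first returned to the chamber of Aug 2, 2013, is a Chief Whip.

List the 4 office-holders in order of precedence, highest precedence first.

Horvat, Achebe, Tanaka, Vasquez

By parliamentary office: Horvat and Achebe (Leader of the House); then Tanaka (Chief Whip); then Vasquez (Committee Chair).
Horvat and Achebe both have date first returned to the chamber Jul 24, 2003, so the next rule applies.
Horvat and Achebe are each a Privy Counsellor, so the next rule applies.
Among Horvat and Achebe, by terms served (higher first): Horvat (11 terms) before Achebe (1 term).
Full order: Horvat, Achebe, Tanaka, Vasquez.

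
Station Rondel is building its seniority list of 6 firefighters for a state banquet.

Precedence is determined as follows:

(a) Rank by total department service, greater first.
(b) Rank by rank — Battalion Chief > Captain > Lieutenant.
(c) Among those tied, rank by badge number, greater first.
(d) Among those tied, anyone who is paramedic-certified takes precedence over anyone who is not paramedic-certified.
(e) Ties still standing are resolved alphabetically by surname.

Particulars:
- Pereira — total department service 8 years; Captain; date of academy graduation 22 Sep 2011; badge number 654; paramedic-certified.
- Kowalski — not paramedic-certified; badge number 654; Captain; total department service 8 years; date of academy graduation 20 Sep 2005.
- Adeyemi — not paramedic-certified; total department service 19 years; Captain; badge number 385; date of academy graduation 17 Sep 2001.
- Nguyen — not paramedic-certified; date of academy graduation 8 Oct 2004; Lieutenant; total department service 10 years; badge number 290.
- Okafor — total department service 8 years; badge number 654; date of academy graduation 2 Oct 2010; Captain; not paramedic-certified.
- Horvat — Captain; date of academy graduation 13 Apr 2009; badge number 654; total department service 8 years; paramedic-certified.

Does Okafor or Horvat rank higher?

By total department service (higher first): Adeyemi (19 years); then Nguyen (10 years); then Horvat, Pereira, Kowalski and Okafor (each 8 years).
Horvat, Pereira, Kowalski and Okafor are each Captain, so the next rule applies.
Horvat, Pereira, Kowalski and Okafor all have badge number 654, so the next rule applies.
Among Horvat, Pereira, Kowalski and Okafor, paramedic-certified before not paramedic-certified: Horvat and Pereira (paramedic-certified) before Kowalski and Okafor (not paramedic-certified).
Among Horvat and Pereira, alphabetically by surname: Horvat before Pereira.
Among Kowalski and Okafor, alphabetically by surname: Kowalski before Okafor.
So Horvat takes precedence.

Horvat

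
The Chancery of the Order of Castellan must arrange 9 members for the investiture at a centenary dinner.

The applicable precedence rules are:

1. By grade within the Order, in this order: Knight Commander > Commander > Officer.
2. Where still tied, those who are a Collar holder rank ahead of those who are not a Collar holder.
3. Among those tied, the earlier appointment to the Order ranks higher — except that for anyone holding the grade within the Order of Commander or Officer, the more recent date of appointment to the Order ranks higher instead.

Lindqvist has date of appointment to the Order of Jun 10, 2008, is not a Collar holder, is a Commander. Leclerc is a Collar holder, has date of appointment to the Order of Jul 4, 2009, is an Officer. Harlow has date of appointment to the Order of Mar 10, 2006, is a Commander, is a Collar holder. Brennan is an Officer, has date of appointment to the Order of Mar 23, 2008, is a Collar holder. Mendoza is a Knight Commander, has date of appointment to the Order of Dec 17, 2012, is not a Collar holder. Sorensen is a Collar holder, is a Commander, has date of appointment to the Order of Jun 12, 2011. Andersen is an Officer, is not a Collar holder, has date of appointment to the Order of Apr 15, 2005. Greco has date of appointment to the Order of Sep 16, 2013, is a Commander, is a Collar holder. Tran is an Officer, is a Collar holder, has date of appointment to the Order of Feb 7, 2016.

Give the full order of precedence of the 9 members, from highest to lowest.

By grade within the Order: Mendoza (Knight Commander); then Greco, Sorensen, Harlow and Lindqvist (Commander); then Tran, Leclerc, Brennan and Andersen (Officer).
Among Greco, Sorensen, Harlow and Lindqvist, a Collar holder before not a Collar holder: Greco, Sorensen and Harlow (a Collar holder) before Lindqvist (not a Collar holder).
Among Greco, Sorensen and Harlow, by date of appointment to the Order (later first) (reversed rule for this group): Greco (Sep 16, 2013) before Sorensen (Jun 12, 2011) before Harlow (Mar 10, 2006).
Among Tran, Leclerc, Brennan and Andersen, a Collar holder before not a Collar holder: Tran, Leclerc and Brennan (a Collar holder) before Andersen (not a Collar holder).
Among Tran, Leclerc and Brennan, by date of appointment to the Order (later first) (reversed rule for this group): Tran (Feb 7, 2016) before Leclerc (Jul 4, 2009) before Brennan (Mar 23, 2008).
Full order: Mendoza, Greco, Sorensen, Harlow, Lindqvist, Tran, Leclerc, Brennan, Andersen.

Mendoza, Greco, Sorensen, Harlow, Lindqvist, Tran, Leclerc, Brennan, Andersen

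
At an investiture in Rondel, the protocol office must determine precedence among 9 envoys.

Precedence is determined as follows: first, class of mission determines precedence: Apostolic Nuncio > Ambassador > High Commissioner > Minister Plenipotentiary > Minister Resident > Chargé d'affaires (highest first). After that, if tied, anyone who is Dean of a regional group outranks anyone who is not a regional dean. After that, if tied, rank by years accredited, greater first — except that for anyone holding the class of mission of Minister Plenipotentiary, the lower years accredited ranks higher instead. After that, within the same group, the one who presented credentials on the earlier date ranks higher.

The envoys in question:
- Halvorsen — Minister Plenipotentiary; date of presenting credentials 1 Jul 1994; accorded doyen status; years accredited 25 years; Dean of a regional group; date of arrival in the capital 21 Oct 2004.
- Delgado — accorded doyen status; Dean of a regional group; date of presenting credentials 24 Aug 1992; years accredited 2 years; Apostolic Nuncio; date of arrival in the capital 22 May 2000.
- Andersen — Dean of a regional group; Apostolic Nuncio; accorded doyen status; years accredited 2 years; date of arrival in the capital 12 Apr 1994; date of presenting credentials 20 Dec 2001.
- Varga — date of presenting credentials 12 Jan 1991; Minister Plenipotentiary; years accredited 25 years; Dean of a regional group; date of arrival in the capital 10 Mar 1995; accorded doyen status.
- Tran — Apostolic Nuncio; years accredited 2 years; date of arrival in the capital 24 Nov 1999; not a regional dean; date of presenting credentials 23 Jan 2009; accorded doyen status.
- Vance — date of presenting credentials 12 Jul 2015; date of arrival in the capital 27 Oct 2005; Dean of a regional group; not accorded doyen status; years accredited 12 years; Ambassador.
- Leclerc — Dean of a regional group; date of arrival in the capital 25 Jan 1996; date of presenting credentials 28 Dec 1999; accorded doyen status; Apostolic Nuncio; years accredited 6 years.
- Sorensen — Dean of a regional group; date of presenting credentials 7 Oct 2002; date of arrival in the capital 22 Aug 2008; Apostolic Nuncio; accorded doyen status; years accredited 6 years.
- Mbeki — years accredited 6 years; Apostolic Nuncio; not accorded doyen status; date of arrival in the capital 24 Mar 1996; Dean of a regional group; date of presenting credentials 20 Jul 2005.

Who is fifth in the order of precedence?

By class of mission: Leclerc, Sorensen, Mbeki, Delgado, Andersen and Tran (Apostolic Nuncio); then Vance (Ambassador); then Varga and Halvorsen (Minister Plenipotentiary).
Among Leclerc, Sorensen, Mbeki, Delgado, Andersen and Tran, Dean of a regional group before not a regional dean: Leclerc, Sorensen, Mbeki, Delgado and Andersen (Dean of a regional group) before Tran (not a regional dean).
Among Leclerc, Sorensen, Mbeki, Delgado and Andersen, by years accredited (higher first): Leclerc, Sorensen and Mbeki (6 years) before Delgado and Andersen (2 years).
Among Leclerc, Sorensen and Mbeki, by date of presenting credentials (earlier first): Leclerc (28 Dec 1999) before Sorensen (7 Oct 2002) before Mbeki (20 Jul 2005).
Among Delgado and Andersen, by date of presenting credentials (earlier first): Delgado (24 Aug 1992) before Andersen (20 Dec 2001).
Varga and Halvorsen are each Dean of a regional group, so the next rule applies.
Varga and Halvorsen both have years accredited 25 years, so the next rule applies.
Among Varga and Halvorsen, by date of presenting credentials (earlier first): Varga (12 Jan 1991) before Halvorsen (1 Jul 1994).
Order: Leclerc, Sorensen, Mbeki, Delgado, Andersen, Tran, Vance, Varga, Halvorsen.

Andersen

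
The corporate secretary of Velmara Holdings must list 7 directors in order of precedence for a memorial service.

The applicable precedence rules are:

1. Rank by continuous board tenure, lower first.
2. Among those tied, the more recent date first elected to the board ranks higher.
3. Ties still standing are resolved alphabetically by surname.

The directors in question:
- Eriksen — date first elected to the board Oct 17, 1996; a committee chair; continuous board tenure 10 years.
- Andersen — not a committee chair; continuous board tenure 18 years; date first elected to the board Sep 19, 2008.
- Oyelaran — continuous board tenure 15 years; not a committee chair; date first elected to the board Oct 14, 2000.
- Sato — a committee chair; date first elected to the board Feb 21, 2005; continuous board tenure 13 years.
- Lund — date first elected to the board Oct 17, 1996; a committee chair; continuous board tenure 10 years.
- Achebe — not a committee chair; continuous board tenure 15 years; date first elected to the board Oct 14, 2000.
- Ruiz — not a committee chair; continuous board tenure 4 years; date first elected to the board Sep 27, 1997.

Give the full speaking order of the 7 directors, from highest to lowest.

By continuous board tenure (lower first): Ruiz (4 years); then Eriksen and Lund (both 10 years); then Sato (13 years); then Achebe and Oyelaran (both 15 years); then Andersen (18 years).
Eriksen and Lund both have date first elected to the board Oct 17, 1996, so the next rule applies.
Among Eriksen and Lund, alphabetically by surname: Eriksen before Lund.
Achebe and Oyelaran both have date first elected to the board Oct 14, 2000, so the next rule applies.
Among Achebe and Oyelaran, alphabetically by surname: Achebe before Oyelaran.
Full order: Ruiz, Eriksen, Lund, Sato, Achebe, Oyelaran, Andersen.

Ruiz, Eriksen, Lund, Sato, Achebe, Oyelaran, Andersen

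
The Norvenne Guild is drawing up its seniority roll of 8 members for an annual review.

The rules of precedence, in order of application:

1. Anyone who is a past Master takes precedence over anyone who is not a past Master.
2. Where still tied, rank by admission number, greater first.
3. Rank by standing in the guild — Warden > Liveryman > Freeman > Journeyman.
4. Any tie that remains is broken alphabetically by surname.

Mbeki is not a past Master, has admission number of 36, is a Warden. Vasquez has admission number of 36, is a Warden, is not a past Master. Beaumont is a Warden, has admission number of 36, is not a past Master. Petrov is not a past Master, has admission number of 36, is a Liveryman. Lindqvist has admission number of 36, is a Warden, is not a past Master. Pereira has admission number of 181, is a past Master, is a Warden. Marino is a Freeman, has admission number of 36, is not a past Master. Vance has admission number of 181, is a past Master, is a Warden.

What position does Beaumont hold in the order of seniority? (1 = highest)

3

By the first rule: Pereira and Vance (both a past Master); then Beaumont, Lindqvist, Mbeki, Vasquez, Petrov and Marino (each not a past Master).
Pereira and Vance both have admission number 181, so the next rule applies.
Pereira and Vance are each Warden, so the next rule applies.
Among Pereira and Vance, alphabetically by surname: Pereira before Vance.
Beaumont, Lindqvist, Mbeki, Vasquez, Petrov and Marino all have admission number 36, so the next rule applies.
Among Beaumont, Lindqvist, Mbeki, Vasquez, Petrov and Marino, by standing in the guild: Beaumont, Lindqvist, Mbeki and Vasquez (Warden) before Petrov (Liveryman) before Marino (Freeman).
Among Beaumont, Lindqvist, Mbeki and Vasquez, alphabetically by surname: Beaumont before Lindqvist before Mbeki before Vasquez.
Order: Pereira, Vance, Beaumont, Lindqvist, Mbeki, Vasquez, Petrov, Marino. So position 3.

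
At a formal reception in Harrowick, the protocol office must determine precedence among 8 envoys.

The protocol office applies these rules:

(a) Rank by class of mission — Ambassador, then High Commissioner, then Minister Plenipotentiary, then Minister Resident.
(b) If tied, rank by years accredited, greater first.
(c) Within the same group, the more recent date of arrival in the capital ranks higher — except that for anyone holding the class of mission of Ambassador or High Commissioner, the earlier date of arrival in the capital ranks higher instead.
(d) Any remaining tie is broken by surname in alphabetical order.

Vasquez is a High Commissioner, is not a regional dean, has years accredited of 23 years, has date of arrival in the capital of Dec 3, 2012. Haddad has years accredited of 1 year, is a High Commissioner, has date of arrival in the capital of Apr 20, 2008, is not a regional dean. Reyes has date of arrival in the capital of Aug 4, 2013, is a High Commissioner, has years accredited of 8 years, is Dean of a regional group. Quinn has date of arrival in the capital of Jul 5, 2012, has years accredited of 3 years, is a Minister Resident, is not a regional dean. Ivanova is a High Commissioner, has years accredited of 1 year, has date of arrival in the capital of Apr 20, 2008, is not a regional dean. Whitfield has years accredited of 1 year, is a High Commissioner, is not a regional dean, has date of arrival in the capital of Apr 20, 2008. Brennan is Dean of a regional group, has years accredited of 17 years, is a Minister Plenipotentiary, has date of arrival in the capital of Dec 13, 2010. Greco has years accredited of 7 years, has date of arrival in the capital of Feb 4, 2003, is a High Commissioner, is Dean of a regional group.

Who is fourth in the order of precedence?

Haddad

By class of mission: Vasquez, Reyes, Greco, Haddad, Ivanova and Whitfield (High Commissioner); then Brennan (Minister Plenipotentiary); then Quinn (Minister Resident).
Among Vasquez, Reyes, Greco, Haddad, Ivanova and Whitfield, by years accredited (higher first): Vasquez (23 years) before Reyes (8 years) before Greco (7 years) before Haddad, Ivanova and Whitfield (1 year).
Haddad, Ivanova and Whitfield all have date of arrival in the capital Apr 20, 2008, so the next rule applies.
Among Haddad, Ivanova and Whitfield, alphabetically by surname: Haddad before Ivanova before Whitfield.
Order: Vasquez, Reyes, Greco, Haddad, Ivanova, Whitfield, Brennan, Quinn.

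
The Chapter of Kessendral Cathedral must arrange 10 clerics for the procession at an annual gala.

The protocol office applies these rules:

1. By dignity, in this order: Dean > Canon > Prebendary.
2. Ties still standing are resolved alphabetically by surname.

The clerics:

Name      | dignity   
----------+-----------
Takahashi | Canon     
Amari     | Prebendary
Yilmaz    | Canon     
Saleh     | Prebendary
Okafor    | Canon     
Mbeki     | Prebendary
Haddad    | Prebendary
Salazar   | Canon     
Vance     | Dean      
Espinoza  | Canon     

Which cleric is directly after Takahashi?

By dignity: Vance (Dean); then Espinoza, Okafor, Salazar, Takahashi and Yilmaz (Canon); then Amari, Haddad, Mbeki and Saleh (Prebendary).
Among Espinoza, Okafor, Salazar, Takahashi and Yilmaz, alphabetically by surname: Espinoza before Okafor before Salazar before Takahashi before Yilmaz.
Among Amari, Haddad, Mbeki and Saleh, alphabetically by surname: Amari before Haddad before Mbeki before Saleh.
Order: Vance, Espinoza, Okafor, Salazar, Takahashi, Yilmaz, Amari, Haddad, Mbeki, Saleh.

Yilmaz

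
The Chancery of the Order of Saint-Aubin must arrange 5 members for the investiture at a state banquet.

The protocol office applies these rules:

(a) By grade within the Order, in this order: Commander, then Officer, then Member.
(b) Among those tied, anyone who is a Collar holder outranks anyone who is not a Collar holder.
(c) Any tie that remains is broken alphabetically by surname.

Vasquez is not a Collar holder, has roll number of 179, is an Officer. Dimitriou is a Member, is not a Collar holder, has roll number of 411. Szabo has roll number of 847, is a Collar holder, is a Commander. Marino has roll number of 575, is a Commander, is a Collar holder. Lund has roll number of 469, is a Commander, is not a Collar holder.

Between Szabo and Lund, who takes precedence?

Szabo

By grade within the Order: Marino, Szabo and Lund (Commander); then Vasquez (Officer); then Dimitriou (Member).
Among Marino, Szabo and Lund, a Collar holder before not a Collar holder: Marino and Szabo (a Collar holder) before Lund (not a Collar holder).
Among Marino and Szabo, alphabetically by surname: Marino before Szabo.
So Szabo takes precedence.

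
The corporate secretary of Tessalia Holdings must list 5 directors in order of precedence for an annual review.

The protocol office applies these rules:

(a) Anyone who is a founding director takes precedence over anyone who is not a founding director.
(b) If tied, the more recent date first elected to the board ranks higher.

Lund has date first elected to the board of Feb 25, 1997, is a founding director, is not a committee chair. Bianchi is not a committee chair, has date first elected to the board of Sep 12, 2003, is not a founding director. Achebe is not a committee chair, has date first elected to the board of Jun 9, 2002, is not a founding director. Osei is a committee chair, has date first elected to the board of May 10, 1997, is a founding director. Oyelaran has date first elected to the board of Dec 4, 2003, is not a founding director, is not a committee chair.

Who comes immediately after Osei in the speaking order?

By the first rule: Osei and Lund (both a founding director); then Oyelaran, Bianchi and Achebe (each not a founding director).
Among Osei and Lund, by date first elected to the board (later first): Osei (May 10, 1997) before Lund (Feb 25, 1997).
Among Oyelaran, Bianchi and Achebe, by date first elected to the board (later first): Oyelaran (Dec 4, 2003) before Bianchi (Sep 12, 2003) before Achebe (Jun 9, 2002).
Order: Osei, Lund, Oyelaran, Bianchi, Achebe.

Lund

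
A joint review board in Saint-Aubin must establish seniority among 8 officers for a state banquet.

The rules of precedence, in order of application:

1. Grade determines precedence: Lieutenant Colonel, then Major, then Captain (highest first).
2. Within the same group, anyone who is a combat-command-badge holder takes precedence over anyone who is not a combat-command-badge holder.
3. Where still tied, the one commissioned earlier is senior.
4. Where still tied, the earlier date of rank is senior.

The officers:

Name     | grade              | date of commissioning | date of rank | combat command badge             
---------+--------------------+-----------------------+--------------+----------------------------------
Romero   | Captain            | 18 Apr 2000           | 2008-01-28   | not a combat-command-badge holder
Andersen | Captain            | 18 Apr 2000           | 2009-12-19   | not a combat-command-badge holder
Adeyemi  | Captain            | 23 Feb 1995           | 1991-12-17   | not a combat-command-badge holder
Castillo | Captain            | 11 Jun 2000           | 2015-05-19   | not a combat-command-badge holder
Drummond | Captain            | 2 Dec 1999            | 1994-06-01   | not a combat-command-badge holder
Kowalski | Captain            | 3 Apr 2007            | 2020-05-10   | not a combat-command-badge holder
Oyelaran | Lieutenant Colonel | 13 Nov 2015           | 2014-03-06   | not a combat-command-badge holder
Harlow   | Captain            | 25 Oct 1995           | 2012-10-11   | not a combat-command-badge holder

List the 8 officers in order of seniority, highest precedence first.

Oyelaran, Adeyemi, Harlow, Drummond, Romero, Andersen, Castillo, Kowalski

By grade: Oyelaran (Lieutenant Colonel); then Adeyemi, Harlow, Drummond, Romero, Andersen, Castillo and Kowalski (Captain).
Adeyemi, Harlow, Drummond, Romero, Andersen, Castillo and Kowalski are each not a combat-command-badge holder, so the next rule applies.
Among Adeyemi, Harlow, Drummond, Romero, Andersen, Castillo and Kowalski, by date of commissioning (earlier first): Adeyemi (23 Feb 1995) before Harlow (25 Oct 1995) before Drummond (2 Dec 1999) before Romero and Andersen (18 Apr 2000) before Castillo (11 Jun 2000) before Kowalski (3 Apr 2007).
Among Romero and Andersen, by date of rank (earlier first): Romero (2008-01-28) before Andersen (2009-12-19).
Full order: Oyelaran, Adeyemi, Harlow, Drummond, Romero, Andersen, Castillo, Kowalski.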